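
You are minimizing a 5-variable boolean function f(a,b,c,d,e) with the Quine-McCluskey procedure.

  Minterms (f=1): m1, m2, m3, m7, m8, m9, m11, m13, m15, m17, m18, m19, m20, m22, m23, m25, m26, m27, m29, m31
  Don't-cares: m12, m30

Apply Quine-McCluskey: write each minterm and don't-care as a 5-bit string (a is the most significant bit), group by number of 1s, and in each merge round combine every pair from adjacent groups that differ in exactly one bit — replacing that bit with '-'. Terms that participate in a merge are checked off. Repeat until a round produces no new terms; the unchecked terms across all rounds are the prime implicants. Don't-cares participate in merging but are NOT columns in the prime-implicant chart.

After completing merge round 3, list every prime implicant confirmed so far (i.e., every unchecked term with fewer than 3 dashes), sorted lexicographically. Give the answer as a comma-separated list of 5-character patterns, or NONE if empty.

[col 0] 00001*, 00010*, 00011*, 00111*, 01000*, 01001*, 01011*, 01100*, 01101*, 01111*, 10001*, 10010*, 10011*, 10100*, 10110*, 10111*, 11001*, 11010*, 11011*, 11101*, 11110*, 11111*
[col 1] -0001*, -0010*, -0011*, -0111*, -1001*, -1011*, -1101*, -1111*, 0-001*, 0-011*, 0-111*, 00-11*, 000-1*, 0001-*, 01-00*, 01-01*, 01-11*, 010-1*, 0100-*, 011-1*, 0110-*, 1-001*, 1-010*, 1-011*, 1-110*, 1-111*, 10-10*, 10-11*, 100-1*, 1001-*, 101-0, 1011-*, 11-01*, 11-10*, 11-11*, 110-1*, 1101-*, 111-1*, 1111-*
[col 2] --001*, --011*, --111*, -0-11*, -00-1*, -001-, -1-01*, -1-11*, -10-1*, -11-1*, 0--11*, 0-0-1*, 01--1*, 01-0-, 1--10*, 1--11*, 1-0-1*, 1-01-*, 1-11-*, 10-1-*, 11--1*, 11-1-*
[col 3] ---11, --0-1, -1--1, 1--1-
Prime implicants: ---11, --0-1, -001-, -1--1, 01-0-, 1--1-, 101-0

-001-, 01-0-, 101-0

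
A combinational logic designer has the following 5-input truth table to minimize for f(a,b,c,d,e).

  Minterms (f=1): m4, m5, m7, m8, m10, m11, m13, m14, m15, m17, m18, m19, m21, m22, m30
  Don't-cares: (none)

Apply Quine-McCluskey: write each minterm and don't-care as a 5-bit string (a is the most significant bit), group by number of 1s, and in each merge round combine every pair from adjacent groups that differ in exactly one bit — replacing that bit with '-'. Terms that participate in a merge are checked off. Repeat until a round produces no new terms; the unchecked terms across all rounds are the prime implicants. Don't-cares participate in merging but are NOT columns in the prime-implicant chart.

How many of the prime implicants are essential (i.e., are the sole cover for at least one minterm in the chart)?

4

[col 0] 00100*, 00101*, 00111*, 01000*, 01010*, 01011*, 01101*, 01110*, 01111*, 10001*, 10010*, 10011*, 10101*, 10110*, 11110*
[col 1] -0101, -1110, 0-101*, 0-111*, 001-1*, 0010-, 01-10*, 01-11*, 010-0, 0101-*, 011-1*, 0111-*, 1-110, 10-01, 10-10, 100-1, 1001-
[col 2] 0-1-1, 01-1-
Prime implicants: -0101, -1110, 0-1-1, 0010-, 01-1-, 010-0, 1-110, 10-01, 10-10, 100-1, 1001-
PI chart (minterm → PIs covering it):
  4 | 0010-  (sole → essential)
  5 | -0101,0-1-1,0010-
  7 | 0-1-1  (sole → essential)
  8 | 010-0  (sole → essential)
  10 | 01-1-,010-0
  11 | 01-1-  (sole → essential)
  13 | 0-1-1  (sole → essential)
  14 | -1110,01-1-
  15 | 0-1-1,01-1-
  17 | 10-01,100-1
  18 | 10-10,1001-
  19 | 100-1,1001-
  21 | -0101,10-01
  22 | 1-110,10-10
  30 | -1110,1-110
Essential prime implicants: 0-1-1, 0010-, 01-1-, 010-0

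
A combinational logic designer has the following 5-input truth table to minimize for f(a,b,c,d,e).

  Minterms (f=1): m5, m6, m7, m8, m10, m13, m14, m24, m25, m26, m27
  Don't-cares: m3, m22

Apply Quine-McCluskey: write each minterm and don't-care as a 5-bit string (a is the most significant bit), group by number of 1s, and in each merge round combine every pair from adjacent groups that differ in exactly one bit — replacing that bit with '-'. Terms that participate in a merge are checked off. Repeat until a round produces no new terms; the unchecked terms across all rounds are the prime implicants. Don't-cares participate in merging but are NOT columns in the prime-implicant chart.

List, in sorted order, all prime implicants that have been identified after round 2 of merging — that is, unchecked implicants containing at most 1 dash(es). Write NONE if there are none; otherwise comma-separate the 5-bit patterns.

Round 0: 00011✓ 00101✓ 00110✓ 00111✓ 01000✓ 01010✓ 01101✓ 01110✓ 10110✓ 11000✓ 11001✓ 11010✓ 11011✓
Round 1: -0110 -1000✓ -1010✓ 0-101 0-110 00-11 001-1 0011- 01-10 010-0✓ 110-0✓ 110-1✓ 1100-✓ 1101-✓
Round 2: -10-0 110--
PIs = {-0110, -10-0, 0-101, 0-110, 00-11, 001-1, 0011-, 01-10, 110--}

-0110, 0-101, 0-110, 00-11, 001-1, 0011-, 01-10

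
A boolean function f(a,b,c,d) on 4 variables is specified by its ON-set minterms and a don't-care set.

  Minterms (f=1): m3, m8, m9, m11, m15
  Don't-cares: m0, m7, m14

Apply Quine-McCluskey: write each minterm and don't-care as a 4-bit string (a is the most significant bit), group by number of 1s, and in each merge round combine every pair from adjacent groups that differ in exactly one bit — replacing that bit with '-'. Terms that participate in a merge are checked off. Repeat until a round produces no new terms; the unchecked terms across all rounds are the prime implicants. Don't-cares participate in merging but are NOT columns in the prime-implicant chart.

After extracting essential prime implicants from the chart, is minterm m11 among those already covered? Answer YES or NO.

YES

[col 0] 0000*, 0011*, 0111*, 1000*, 1001*, 1011*, 1110*, 1111*
[col 1] -000, -011*, -111*, 0-11*, 1-11*, 10-1, 100-, 111-
[col 2] --11
Prime implicants: --11, -000, 10-1, 100-, 111-
PI chart (minterm → PIs covering it):
  3 | --11  (sole → essential)
  8 | -000,100-
  9 | 10-1,100-
  11 | --11,10-1
  15 | --11,111-
Essential prime implicants: --11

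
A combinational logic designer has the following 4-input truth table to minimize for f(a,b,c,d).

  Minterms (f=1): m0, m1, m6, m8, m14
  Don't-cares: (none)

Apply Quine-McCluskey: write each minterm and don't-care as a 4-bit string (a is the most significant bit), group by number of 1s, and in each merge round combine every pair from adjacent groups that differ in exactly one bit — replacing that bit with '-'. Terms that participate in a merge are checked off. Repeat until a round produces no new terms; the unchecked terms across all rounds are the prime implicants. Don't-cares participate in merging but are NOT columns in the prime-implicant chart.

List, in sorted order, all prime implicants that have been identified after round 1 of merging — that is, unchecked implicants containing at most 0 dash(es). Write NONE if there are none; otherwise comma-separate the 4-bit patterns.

Round 0: 0000✓ 0001✓ 0110✓ 1000✓ 1110✓
Round 1: -000 -110 000-
PIs = {-000, -110, 000-}

NONE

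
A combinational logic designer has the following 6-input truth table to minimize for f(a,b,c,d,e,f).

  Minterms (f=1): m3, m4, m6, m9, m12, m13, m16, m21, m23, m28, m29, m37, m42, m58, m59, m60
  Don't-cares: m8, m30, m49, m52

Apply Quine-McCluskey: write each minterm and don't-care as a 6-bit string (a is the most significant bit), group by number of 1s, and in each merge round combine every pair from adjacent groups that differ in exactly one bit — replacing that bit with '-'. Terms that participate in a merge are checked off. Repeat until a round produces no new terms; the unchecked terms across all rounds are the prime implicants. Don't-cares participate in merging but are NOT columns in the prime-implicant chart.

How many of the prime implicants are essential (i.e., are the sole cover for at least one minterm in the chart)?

8

size-2^0 implicants → 000011  000100(✓)  000110(✓)  001000(✓)  001001(✓)  001100(✓)  001101(✓)  010000  010101(✓)  010111(✓)  011100(✓)  011101(✓)  011110(✓)  100101  101010(✓)  110001  110100(✓)  111010(✓)  111011(✓)  111100(✓)
size-2^1 implicants → -11100  0-1100(✓)  0-1101(✓)  00-100  0001-0  001-00(✓)  001-01(✓)  00100-(✓)  00110-(✓)  01-101  0101-1  0111-0  01110-(✓)  1-1010  11-100  11101-
size-2^2 implicants → 0-110-  001-0-
Unchecked terms (primes): -11100, 0-110-, 00-100, 000011, 0001-0, 001-0-, 01-101, 010000, 0101-1, 0111-0, 1-1010, 100101, 11-100, 110001, 11101-
Minterm coverage:
  m3 ⊆ 000011 [E]
  m4 ⊆ 00-100,0001-0
  m6 ⊆ 0001-0 [E]
  m9 ⊆ 001-0- [E]
  m12 ⊆ 0-110-,00-100,001-0-
  m13 ⊆ 0-110-,001-0-
  m16 ⊆ 010000 [E]
  m21 ⊆ 01-101,0101-1
  m23 ⊆ 0101-1 [E]
  m28 ⊆ -11100,0-110-,0111-0
  m29 ⊆ 0-110-,01-101
  m37 ⊆ 100101 [E]
  m42 ⊆ 1-1010 [E]
  m58 ⊆ 1-1010,11101-
  m59 ⊆ 11101- [E]
  m60 ⊆ -11100,11-100
E = {000011, 0001-0, 001-0-, 010000, 0101-1, 1-1010, 100101, 11101-}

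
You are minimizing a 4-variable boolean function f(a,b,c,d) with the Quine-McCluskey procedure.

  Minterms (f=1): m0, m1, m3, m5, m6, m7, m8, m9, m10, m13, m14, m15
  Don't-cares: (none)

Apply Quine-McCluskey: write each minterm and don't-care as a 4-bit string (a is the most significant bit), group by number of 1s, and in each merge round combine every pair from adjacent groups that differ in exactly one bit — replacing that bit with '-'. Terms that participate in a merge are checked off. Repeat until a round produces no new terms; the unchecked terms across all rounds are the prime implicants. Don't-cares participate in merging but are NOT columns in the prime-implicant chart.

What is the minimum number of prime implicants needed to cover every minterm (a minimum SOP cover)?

5

[col 0] 0000*, 0001*, 0011*, 0101*, 0110*, 0111*, 1000*, 1001*, 1010*, 1101*, 1110*, 1111*
[col 1] -000*, -001*, -101*, -110*, -111*, 0-01*, 0-11*, 00-1*, 000-*, 01-1*, 011-*, 1-01*, 1-10, 10-0, 100-*, 11-1*, 111-*
[col 2] --01, -00-, -1-1, -11-, 0--1
Prime implicants: --01, -00-, -1-1, -11-, 0--1, 1-10, 10-0
PI chart (minterm → PIs covering it):
  0 | -00-  (sole → essential)
  1 | --01,-00-,0--1
  3 | 0--1  (sole → essential)
  5 | --01,-1-1,0--1
  6 | -11-  (sole → essential)
  7 | -1-1,-11-,0--1
  8 | -00-,10-0
  9 | --01,-00-
  10 | 1-10,10-0
  13 | --01,-1-1
  14 | -11-,1-10
  15 | -1-1,-11-
Essential prime implicants: -00-, -11-, 0--1
Petrick residual → --01, 1-10
Minimum SOP uses 5 PIs: c'd + b'c' + bc + a'd + acd'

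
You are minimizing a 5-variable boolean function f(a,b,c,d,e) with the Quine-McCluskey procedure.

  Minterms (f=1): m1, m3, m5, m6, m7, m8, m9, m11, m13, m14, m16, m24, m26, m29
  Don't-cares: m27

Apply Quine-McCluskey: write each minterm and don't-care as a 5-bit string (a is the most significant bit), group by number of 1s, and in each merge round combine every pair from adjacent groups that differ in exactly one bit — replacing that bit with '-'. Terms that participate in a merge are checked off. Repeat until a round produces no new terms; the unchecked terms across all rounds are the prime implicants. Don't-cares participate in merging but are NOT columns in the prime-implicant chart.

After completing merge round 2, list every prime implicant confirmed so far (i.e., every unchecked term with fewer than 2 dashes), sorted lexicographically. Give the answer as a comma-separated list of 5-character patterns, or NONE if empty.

size-2^0 implicants → 00001(✓)  00011(✓)  00101(✓)  00110(✓)  00111(✓)  01000(✓)  01001(✓)  01011(✓)  01101(✓)  01110(✓)  10000(✓)  11000(✓)  11010(✓)  11011(✓)  11101(✓)
size-2^1 implicants → -1000  -1011  -1101  0-001(✓)  0-011(✓)  0-101(✓)  0-110  00-01(✓)  00-11(✓)  000-1(✓)  001-1(✓)  0011-  01-01(✓)  010-1(✓)  0100-  1-000  110-0  1101-
size-2^2 implicants → 0--01  0-0-1  00--1
Unchecked terms (primes): -1000, -1011, -1101, 0--01, 0-0-1, 0-110, 00--1, 0011-, 0100-, 1-000, 110-0, 1101-

-1000, -1011, -1101, 0-110, 0011-, 0100-, 1-000, 110-0, 1101-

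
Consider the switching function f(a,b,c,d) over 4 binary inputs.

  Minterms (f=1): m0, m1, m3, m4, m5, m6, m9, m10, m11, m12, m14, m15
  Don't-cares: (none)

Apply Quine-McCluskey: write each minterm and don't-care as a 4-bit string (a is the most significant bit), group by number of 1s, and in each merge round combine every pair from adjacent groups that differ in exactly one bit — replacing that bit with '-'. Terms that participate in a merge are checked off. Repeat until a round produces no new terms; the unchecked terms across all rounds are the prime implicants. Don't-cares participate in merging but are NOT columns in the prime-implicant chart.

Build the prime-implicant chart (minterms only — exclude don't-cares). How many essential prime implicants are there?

size-2^0 implicants → 0000(✓)  0001(✓)  0011(✓)  0100(✓)  0101(✓)  0110(✓)  1001(✓)  1010(✓)  1011(✓)  1100(✓)  1110(✓)  1111(✓)
size-2^1 implicants → -001(✓)  -011(✓)  -100(✓)  -110(✓)  0-00(✓)  0-01(✓)  00-1(✓)  000-(✓)  01-0(✓)  010-(✓)  1-10(✓)  1-11(✓)  10-1(✓)  101-(✓)  11-0(✓)  111-(✓)
size-2^2 implicants → -0-1  -1-0  0-0-  1-1-
Unchecked terms (primes): -0-1, -1-0, 0-0-, 1-1-
Minterm coverage:
  m0 ⊆ 0-0- [E]
  m1 ⊆ -0-1,0-0-
  m3 ⊆ -0-1 [E]
  m4 ⊆ -1-0,0-0-
  m5 ⊆ 0-0- [E]
  m6 ⊆ -1-0 [E]
  m9 ⊆ -0-1 [E]
  m10 ⊆ 1-1- [E]
  m11 ⊆ -0-1,1-1-
  m12 ⊆ -1-0 [E]
  m14 ⊆ -1-0,1-1-
  m15 ⊆ 1-1- [E]
E = {-0-1, -1-0, 0-0-, 1-1-}

4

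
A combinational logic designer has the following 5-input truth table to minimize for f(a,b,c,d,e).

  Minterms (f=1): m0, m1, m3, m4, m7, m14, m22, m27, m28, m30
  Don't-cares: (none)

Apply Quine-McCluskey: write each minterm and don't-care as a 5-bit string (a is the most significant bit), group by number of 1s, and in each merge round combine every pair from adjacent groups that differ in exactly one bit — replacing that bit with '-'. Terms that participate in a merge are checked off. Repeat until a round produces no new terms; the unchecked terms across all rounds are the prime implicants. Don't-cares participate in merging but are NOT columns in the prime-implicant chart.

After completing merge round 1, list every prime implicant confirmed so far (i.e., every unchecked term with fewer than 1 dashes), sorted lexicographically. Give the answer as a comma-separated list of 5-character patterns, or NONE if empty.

size-2^0 implicants → 00000(✓)  00001(✓)  00011(✓)  00100(✓)  00111(✓)  01110(✓)  10110(✓)  11011  11100(✓)  11110(✓)
size-2^1 implicants → -1110  00-00  00-11  000-1  0000-  1-110  111-0
Unchecked terms (primes): -1110, 00-00, 00-11, 000-1, 0000-, 1-110, 11011, 111-0

11011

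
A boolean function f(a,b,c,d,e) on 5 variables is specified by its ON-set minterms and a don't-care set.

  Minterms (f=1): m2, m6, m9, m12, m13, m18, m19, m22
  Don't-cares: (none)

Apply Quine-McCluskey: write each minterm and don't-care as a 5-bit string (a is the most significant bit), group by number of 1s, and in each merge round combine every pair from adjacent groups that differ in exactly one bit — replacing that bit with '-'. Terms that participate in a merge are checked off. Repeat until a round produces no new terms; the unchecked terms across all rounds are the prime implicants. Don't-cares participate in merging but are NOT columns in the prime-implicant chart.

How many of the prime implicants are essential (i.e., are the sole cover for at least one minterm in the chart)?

size-2^0 implicants → 00010(✓)  00110(✓)  01001(✓)  01100(✓)  01101(✓)  10010(✓)  10011(✓)  10110(✓)
size-2^1 implicants → -0010(✓)  -0110(✓)  00-10(✓)  01-01  0110-  10-10(✓)  1001-
size-2^2 implicants → -0-10
Unchecked terms (primes): -0-10, 01-01, 0110-, 1001-
Minterm coverage:
  m2 ⊆ -0-10 [E]
  m6 ⊆ -0-10 [E]
  m9 ⊆ 01-01 [E]
  m12 ⊆ 0110- [E]
  m13 ⊆ 01-01,0110-
  m18 ⊆ -0-10,1001-
  m19 ⊆ 1001- [E]
  m22 ⊆ -0-10 [E]
E = {-0-10, 01-01, 0110-, 1001-}

4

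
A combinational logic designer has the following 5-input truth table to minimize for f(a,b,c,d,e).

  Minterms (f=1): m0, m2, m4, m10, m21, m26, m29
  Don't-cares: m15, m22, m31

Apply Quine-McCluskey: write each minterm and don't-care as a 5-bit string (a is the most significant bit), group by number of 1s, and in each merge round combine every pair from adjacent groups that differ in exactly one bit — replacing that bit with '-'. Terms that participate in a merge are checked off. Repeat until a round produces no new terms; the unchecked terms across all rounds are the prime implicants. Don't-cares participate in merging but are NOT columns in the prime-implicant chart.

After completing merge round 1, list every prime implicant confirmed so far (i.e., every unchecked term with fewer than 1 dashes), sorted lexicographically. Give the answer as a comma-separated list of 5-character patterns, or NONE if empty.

Round 0: 00000✓ 00010✓ 00100✓ 01010✓ 01111✓ 10101✓ 10110 11010✓ 11101✓ 11111✓
Round 1: -1010 -1111 0-010 00-00 000-0 1-101 111-1
PIs = {-1010, -1111, 0-010, 00-00, 000-0, 1-101, 10110, 111-1}

10110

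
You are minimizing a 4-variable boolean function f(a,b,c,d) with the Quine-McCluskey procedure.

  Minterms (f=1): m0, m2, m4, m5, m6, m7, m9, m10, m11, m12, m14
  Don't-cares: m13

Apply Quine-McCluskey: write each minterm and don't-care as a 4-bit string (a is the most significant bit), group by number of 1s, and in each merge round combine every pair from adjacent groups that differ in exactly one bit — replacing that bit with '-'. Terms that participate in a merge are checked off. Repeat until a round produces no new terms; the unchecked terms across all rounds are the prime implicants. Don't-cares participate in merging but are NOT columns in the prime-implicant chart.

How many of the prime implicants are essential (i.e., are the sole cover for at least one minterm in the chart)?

2

size-2^0 implicants → 0000(✓)  0010(✓)  0100(✓)  0101(✓)  0110(✓)  0111(✓)  1001(✓)  1010(✓)  1011(✓)  1100(✓)  1101(✓)  1110(✓)
size-2^1 implicants → -010(✓)  -100(✓)  -101(✓)  -110(✓)  0-00(✓)  0-10(✓)  00-0(✓)  01-0(✓)  01-1(✓)  010-(✓)  011-(✓)  1-01  1-10(✓)  10-1  101-  11-0(✓)  110-(✓)
size-2^2 implicants → --10  -1-0  -10-  0--0  01--
Unchecked terms (primes): --10, -1-0, -10-, 0--0, 01--, 1-01, 10-1, 101-
Minterm coverage:
  m0 ⊆ 0--0 [E]
  m2 ⊆ --10,0--0
  m4 ⊆ -1-0,-10-,0--0,01--
  m5 ⊆ -10-,01--
  m6 ⊆ --10,-1-0,0--0,01--
  m7 ⊆ 01-- [E]
  m9 ⊆ 1-01,10-1
  m10 ⊆ --10,101-
  m11 ⊆ 10-1,101-
  m12 ⊆ -1-0,-10-
  m14 ⊆ --10,-1-0
E = {0--0, 01--}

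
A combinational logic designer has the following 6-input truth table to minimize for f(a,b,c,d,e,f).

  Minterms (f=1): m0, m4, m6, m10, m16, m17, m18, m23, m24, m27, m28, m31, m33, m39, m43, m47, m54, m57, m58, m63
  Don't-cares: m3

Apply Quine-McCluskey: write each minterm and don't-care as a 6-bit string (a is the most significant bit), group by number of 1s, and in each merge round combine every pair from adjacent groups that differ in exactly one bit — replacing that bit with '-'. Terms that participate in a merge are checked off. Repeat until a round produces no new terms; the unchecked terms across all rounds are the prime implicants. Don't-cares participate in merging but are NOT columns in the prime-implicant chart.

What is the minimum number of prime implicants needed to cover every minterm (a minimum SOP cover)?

Round 0: 000000✓ 000011 000100✓ 000110✓ 001010 010000✓ 010001✓ 010010✓ 010111✓ 011000✓ 011011✓ 011100✓ 011111✓ 100001 100111✓ 101011✓ 101111✓ 110110 111001 111010 111111✓
Round 1: -11111 0-0000 000-00 0001-0 01-000 01-111 0100-0 01000- 011-00 011-11 1-1111 10-111 101-11
PIs = {-11111, 0-0000, 000-00, 000011, 0001-0, 001010, 01-000, 01-111, 0100-0, 01000-, 011-00, 011-11, 1-1111, 10-111, 100001, 101-11, 110110, 111001, 111010}
Coverage chart:
  m0: 0-0000,000-00
  m4: 000-00,0001-0
  m6: 0001-0 ←essential
  m10: 001010 ←essential
  m16: 0-0000,01-000,0100-0,01000-
  m17: 01000- ←essential
  m18: 0100-0 ←essential
  m23: 01-111 ←essential
  m24: 01-000,011-00
  m27: 011-11 ←essential
  m28: 011-00 ←essential
  m31: -11111,01-111,011-11
  m33: 100001 ←essential
  m39: 10-111 ←essential
  m43: 101-11 ←essential
  m47: 1-1111,10-111,101-11
  m54: 110110 ←essential
  m57: 111001 ←essential
  m58: 111010 ←essential
  m63: -11111,1-1111
Essential: 0001-0, 001010, 01-111, 0100-0, 01000-, 011-00, 011-11, 10-111, 100001, 101-11, 110110, 111001, 111010
Petrick residual → -11111, 0-0000
Min cover (15 terms): bcdef + a'c'd'e'f' + a'b'c'df' + a'b'cd'ef' + a'bdef + a'bc'd'f' + a'bc'd'e' + a'bce'f' + a'bcef + ab'def + ab'c'd'e'f + ab'cef + abc'def' + abcd'e'f + abcd'ef'

15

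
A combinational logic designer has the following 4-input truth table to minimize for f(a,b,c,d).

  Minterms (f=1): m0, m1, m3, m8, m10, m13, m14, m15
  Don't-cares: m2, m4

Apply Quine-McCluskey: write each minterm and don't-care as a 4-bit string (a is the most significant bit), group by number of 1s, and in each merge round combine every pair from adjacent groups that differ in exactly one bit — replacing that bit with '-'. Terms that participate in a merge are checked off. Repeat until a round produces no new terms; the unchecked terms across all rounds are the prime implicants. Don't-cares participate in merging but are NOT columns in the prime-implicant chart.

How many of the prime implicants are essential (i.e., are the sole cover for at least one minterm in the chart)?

Round 0: 0000✓ 0001✓ 0010✓ 0011✓ 0100✓ 1000✓ 1010✓ 1101✓ 1110✓ 1111✓
Round 1: -000✓ -010✓ 0-00 00-0✓ 00-1✓ 000-✓ 001-✓ 1-10 10-0✓ 11-1 111-
Round 2: -0-0 00--
PIs = {-0-0, 0-00, 00--, 1-10, 11-1, 111-}
Coverage chart:
  m0: -0-0,0-00,00--
  m1: 00-- ←essential
  m3: 00-- ←essential
  m8: -0-0 ←essential
  m10: -0-0,1-10
  m13: 11-1 ←essential
  m14: 1-10,111-
  m15: 11-1,111-
Essential: -0-0, 00--, 11-1

3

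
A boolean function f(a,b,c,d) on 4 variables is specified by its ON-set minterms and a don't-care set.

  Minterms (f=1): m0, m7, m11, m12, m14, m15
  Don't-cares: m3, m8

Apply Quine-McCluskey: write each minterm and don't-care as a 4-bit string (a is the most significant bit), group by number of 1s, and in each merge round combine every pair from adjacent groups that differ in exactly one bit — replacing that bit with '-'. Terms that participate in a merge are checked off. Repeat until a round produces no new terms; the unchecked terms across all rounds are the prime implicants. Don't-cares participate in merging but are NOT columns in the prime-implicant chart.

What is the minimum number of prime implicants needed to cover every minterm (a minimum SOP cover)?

size-2^0 implicants → 0000(✓)  0011(✓)  0111(✓)  1000(✓)  1011(✓)  1100(✓)  1110(✓)  1111(✓)
size-2^1 implicants → -000  -011(✓)  -111(✓)  0-11(✓)  1-00  1-11(✓)  11-0  111-
size-2^2 implicants → --11
Unchecked terms (primes): --11, -000, 1-00, 11-0, 111-
Minterm coverage:
  m0 ⊆ -000 [E]
  m7 ⊆ --11 [E]
  m11 ⊆ --11 [E]
  m12 ⊆ 1-00,11-0
  m14 ⊆ 11-0,111-
  m15 ⊆ --11,111-
E = {--11, -000}
Petrick residual → 11-0
Cover = cd + b'c'd' + abd'  |cover|=3

3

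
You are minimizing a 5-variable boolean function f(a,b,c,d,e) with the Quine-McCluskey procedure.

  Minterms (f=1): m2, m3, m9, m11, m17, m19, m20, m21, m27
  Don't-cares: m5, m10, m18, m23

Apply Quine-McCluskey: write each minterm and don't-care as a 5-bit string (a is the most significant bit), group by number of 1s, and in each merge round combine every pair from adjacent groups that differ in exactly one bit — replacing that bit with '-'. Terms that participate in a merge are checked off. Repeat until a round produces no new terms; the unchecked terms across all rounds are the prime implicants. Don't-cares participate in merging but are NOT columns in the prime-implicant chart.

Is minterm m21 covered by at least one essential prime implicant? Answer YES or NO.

[col 0] 00010*, 00011*, 00101*, 01001*, 01010*, 01011*, 10001*, 10010*, 10011*, 10100*, 10101*, 10111*, 11011*
[col 1] -0010*, -0011*, -0101, -1011*, 0-010*, 0-011*, 0001-*, 010-1, 0101-*, 1-011*, 10-01*, 10-11*, 100-1*, 1001-*, 101-1*, 1010-
[col 2] --011, -001-, 0-01-, 10--1
Prime implicants: --011, -001-, -0101, 0-01-, 010-1, 10--1, 1010-
PI chart (minterm → PIs covering it):
  2 | -001-,0-01-
  3 | --011,-001-,0-01-
  9 | 010-1  (sole → essential)
  11 | --011,0-01-,010-1
  17 | 10--1  (sole → essential)
  19 | --011,-001-,10--1
  20 | 1010-  (sole → essential)
  21 | -0101,10--1,1010-
  27 | --011  (sole → essential)
Essential prime implicants: --011, 010-1, 10--1, 1010-

YES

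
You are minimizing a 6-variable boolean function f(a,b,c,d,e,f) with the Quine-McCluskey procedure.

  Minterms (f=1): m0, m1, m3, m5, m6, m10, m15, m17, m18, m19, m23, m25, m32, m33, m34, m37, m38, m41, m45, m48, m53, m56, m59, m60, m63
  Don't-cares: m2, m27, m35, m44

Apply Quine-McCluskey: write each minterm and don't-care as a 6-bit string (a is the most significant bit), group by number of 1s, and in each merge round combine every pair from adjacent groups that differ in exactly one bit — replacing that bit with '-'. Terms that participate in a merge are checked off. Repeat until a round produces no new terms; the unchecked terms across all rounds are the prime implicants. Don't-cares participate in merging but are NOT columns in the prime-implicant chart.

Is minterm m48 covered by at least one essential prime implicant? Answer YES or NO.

NO

[col 0] 000000*, 000001*, 000010*, 000011*, 000101*, 000110*, 001010*, 001111, 010001*, 010010*, 010011*, 010111*, 011001*, 011011*, 100000*, 100001*, 100010*, 100011*, 100101*, 100110*, 101001*, 101100*, 101101*, 110000*, 110101*, 111000*, 111011*, 111100*, 111111*
[col 1] -00000*, -00001*, -00010*, -00011*, -00101*, -00110*, -11011, 0-0001*, 0-0010*, 0-0011*, 00-010, 000-01*, 000-10*, 0000-0*, 0000-1*, 00000-*, 00001-*, 01-001*, 01-011*, 010-11, 0100-1*, 01001-*, 0110-1*, 1-0000, 1-0101, 1-1100, 10-001*, 10-101*, 100-01*, 100-10*, 1000-0*, 1000-1*, 10000-*, 10001-*, 101-01*, 10110-, 11-000, 111-00, 111-11
[col 2] -00-01, -00-10, -000-0*, -000-1*, -0000-*, -0001-*, 0-00-1, 0-001-, 0000--*, 01-0-1, 10--01, 1000--*
[col 3] -000--
Prime implicants: -00-01, -00-10, -000--, -11011, 0-00-1, 0-001-, 00-010, 001111, 01-0-1, 010-11, 1-0000, 1-0101, 1-1100, 10--01, 10110-, 11-000, 111-00, 111-11
PI chart (minterm → PIs covering it):
  0 | -000--  (sole → essential)
  1 | -00-01,-000--,0-00-1
  3 | -000--,0-00-1,0-001-
  5 | -00-01  (sole → essential)
  6 | -00-10  (sole → essential)
  10 | 00-010  (sole → essential)
  15 | 001111  (sole → essential)
  17 | 0-00-1,01-0-1
  18 | 0-001-  (sole → essential)
  19 | 0-00-1,0-001-,01-0-1,010-11
  23 | 010-11  (sole → essential)
  25 | 01-0-1  (sole → essential)
  32 | -000--,1-0000
  33 | -00-01,-000--,10--01
  34 | -00-10,-000--
  37 | -00-01,1-0101,10--01
  38 | -00-10  (sole → essential)
  41 | 10--01  (sole → essential)
  45 | 10--01,10110-
  48 | 1-0000,11-000
  53 | 1-0101  (sole → essential)
  56 | 11-000,111-00
  59 | -11011,111-11
  60 | 1-1100,111-00
  63 | 111-11  (sole → essential)
Essential prime implicants: -00-01, -00-10, -000--, 0-001-, 00-010, 001111, 01-0-1, 010-11, 1-0101, 10--01, 111-11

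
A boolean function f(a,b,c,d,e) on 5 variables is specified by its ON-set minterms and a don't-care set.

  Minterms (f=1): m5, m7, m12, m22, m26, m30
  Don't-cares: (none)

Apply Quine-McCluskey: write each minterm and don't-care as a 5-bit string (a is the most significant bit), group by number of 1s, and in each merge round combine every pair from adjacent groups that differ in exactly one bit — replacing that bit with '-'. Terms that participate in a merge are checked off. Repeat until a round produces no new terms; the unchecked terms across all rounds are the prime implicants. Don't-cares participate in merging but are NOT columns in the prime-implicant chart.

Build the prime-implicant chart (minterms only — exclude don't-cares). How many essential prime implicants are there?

4

Round 0: 00101✓ 00111✓ 01100 10110✓ 11010✓ 11110✓
Round 1: 001-1 1-110 11-10
PIs = {001-1, 01100, 1-110, 11-10}
Coverage chart:
  m5: 001-1 ←essential
  m7: 001-1 ←essential
  m12: 01100 ←essential
  m22: 1-110 ←essential
  m26: 11-10 ←essential
  m30: 1-110,11-10
Essential: 001-1, 01100, 1-110, 11-10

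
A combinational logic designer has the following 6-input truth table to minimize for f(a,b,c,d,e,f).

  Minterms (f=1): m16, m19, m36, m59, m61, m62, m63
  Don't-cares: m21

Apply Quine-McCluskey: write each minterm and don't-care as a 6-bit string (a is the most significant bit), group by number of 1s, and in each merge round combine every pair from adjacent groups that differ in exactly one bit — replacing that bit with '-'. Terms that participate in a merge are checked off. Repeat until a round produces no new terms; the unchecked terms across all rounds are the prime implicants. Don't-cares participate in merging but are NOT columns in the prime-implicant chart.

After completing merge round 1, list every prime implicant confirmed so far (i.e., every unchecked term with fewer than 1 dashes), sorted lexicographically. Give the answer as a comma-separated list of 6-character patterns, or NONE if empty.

Round 0: 010000 010011 010101 100100 111011✓ 111101✓ 111110✓ 111111✓
Round 1: 111-11 1111-1 11111-
PIs = {010000, 010011, 010101, 100100, 111-11, 1111-1, 11111-}

010000, 010011, 010101, 100100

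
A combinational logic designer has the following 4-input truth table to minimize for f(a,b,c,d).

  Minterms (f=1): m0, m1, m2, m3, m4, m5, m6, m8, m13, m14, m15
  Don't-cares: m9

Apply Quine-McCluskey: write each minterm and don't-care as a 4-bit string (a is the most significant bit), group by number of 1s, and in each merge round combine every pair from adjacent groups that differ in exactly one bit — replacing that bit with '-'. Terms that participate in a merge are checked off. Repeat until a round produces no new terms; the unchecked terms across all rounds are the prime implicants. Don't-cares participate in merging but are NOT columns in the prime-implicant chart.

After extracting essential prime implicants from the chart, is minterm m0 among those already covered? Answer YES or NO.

YES

[col 0] 0000*, 0001*, 0010*, 0011*, 0100*, 0101*, 0110*, 1000*, 1001*, 1101*, 1110*, 1111*
[col 1] -000*, -001*, -101*, -110, 0-00*, 0-01*, 0-10*, 00-0*, 00-1*, 000-*, 001-*, 01-0*, 010-*, 1-01*, 100-*, 11-1, 111-
[col 2] --01, -00-, 0--0, 0-0-, 00--
Prime implicants: --01, -00-, -110, 0--0, 0-0-, 00--, 11-1, 111-
PI chart (minterm → PIs covering it):
  0 | -00-,0--0,0-0-,00--
  1 | --01,-00-,0-0-,00--
  2 | 0--0,00--
  3 | 00--  (sole → essential)
  4 | 0--0,0-0-
  5 | --01,0-0-
  6 | -110,0--0
  8 | -00-  (sole → essential)
  13 | --01,11-1
  14 | -110,111-
  15 | 11-1,111-
Essential prime implicants: -00-, 00--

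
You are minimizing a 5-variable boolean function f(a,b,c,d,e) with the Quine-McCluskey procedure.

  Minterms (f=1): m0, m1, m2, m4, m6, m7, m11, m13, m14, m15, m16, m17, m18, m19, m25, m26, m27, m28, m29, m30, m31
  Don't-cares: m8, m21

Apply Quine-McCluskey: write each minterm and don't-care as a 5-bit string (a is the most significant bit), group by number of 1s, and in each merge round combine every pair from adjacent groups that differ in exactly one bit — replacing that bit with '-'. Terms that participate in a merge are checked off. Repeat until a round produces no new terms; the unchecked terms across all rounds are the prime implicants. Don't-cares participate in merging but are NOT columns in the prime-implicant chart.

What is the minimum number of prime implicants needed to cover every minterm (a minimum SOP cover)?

8

[col 0] 00000*, 00001*, 00010*, 00100*, 00110*, 00111*, 01000*, 01011*, 01101*, 01110*, 01111*, 10000*, 10001*, 10010*, 10011*, 10101*, 11001*, 11010*, 11011*, 11100*, 11101*, 11110*, 11111*
[col 1] -0000*, -0001*, -0010*, -1011*, -1101*, -1110*, -1111*, 0-000, 0-110*, 0-111*, 00-00*, 00-10*, 000-0*, 0000-*, 001-0*, 0011-*, 01-11*, 011-1*, 0111-*, 1-001*, 1-010*, 1-011*, 1-101*, 10-01*, 100-0*, 100-1*, 1000-*, 1001-*, 11-01*, 11-10*, 11-11*, 110-1*, 1101-*, 111-0*, 111-1*, 1110-*, 1111-*
[col 2] -00-0, -000-, -1-11, -11-1, -111-, 0-11-, 00--0, 1--01, 1-0-1, 1-01-, 100--, 11--1, 11-1-, 111--
Prime implicants: -00-0, -000-, -1-11, -11-1, -111-, 0-000, 0-11-, 00--0, 1--01, 1-0-1, 1-01-, 100--, 11--1, 11-1-, 111--
PI chart (minterm → PIs covering it):
  0 | -00-0,-000-,0-000,00--0
  1 | -000-  (sole → essential)
  2 | -00-0,00--0
  4 | 00--0  (sole → essential)
  6 | 0-11-,00--0
  7 | 0-11-  (sole → essential)
  11 | -1-11  (sole → essential)
  13 | -11-1  (sole → essential)
  14 | -111-,0-11-
  15 | -1-11,-11-1,-111-,0-11-
  16 | -00-0,-000-,100--
  17 | -000-,1--01,1-0-1,100--
  18 | -00-0,1-01-,100--
  19 | 1-0-1,1-01-,100--
  25 | 1--01,1-0-1,11--1
  26 | 1-01-,11-1-
  27 | -1-11,1-0-1,1-01-,11--1,11-1-
  28 | 111--  (sole → essential)
  29 | -11-1,1--01,11--1,111--
  30 | -111-,11-1-,111--
  31 | -1-11,-11-1,-111-,11--1,11-1-,111--
Essential prime implicants: -000-, -1-11, -11-1, 0-11-, 00--0, 111--
Petrick residual → 1--01, 1-01-
Minimum SOP uses 8 PIs: b'c'd' + bde + bce + a'cd + a'b'e' + ad'e + ac'd + abc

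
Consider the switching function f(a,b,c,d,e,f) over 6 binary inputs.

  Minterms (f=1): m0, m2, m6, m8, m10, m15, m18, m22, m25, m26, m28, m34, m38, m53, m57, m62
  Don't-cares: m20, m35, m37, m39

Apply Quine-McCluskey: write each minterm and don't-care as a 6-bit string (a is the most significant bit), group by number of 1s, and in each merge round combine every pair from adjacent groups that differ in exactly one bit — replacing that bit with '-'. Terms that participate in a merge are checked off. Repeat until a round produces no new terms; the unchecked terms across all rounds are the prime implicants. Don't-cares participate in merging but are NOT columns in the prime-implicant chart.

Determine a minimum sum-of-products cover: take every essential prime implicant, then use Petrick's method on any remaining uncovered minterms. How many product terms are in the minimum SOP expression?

9

[col 0] 000000*, 000010*, 000110*, 001000*, 001010*, 001111, 010010*, 010100*, 010110*, 011001*, 011010*, 011100*, 100010*, 100011*, 100101*, 100110*, 100111*, 110101*, 111001*, 111110
[col 1] -00010*, -00110*, -11001, 0-0010*, 0-0110*, 0-1010*, 00-000*, 00-010*, 000-10*, 0000-0*, 0010-0*, 01-010*, 01-100, 010-10*, 0101-0, 1-0101, 100-10*, 100-11*, 10001-*, 1001-1, 10011-*
[col 2] -00-10, 0--010, 0-0-10, 00-0-0, 100-1-
Prime implicants: -00-10, -11001, 0--010, 0-0-10, 00-0-0, 001111, 01-100, 0101-0, 1-0101, 100-1-, 1001-1, 111110
PI chart (minterm → PIs covering it):
  0 | 00-0-0  (sole → essential)
  2 | -00-10,0--010,0-0-10,00-0-0
  6 | -00-10,0-0-10
  8 | 00-0-0  (sole → essential)
  10 | 0--010,00-0-0
  15 | 001111  (sole → essential)
  18 | 0--010,0-0-10
  22 | 0-0-10,0101-0
  25 | -11001  (sole → essential)
  26 | 0--010  (sole → essential)
  28 | 01-100  (sole → essential)
  34 | -00-10,100-1-
  38 | -00-10,100-1-
  53 | 1-0101  (sole → essential)
  57 | -11001  (sole → essential)
  62 | 111110  (sole → essential)
Essential prime implicants: -11001, 0--010, 00-0-0, 001111, 01-100, 1-0101, 111110
Petrick residual → -00-10, 0-0-10
Minimum SOP uses 9 PIs: b'c'ef' + bcd'e'f + a'd'ef' + a'c'ef' + a'b'd'f' + a'b'cdef + a'bde'f' + ac'de'f + abcdef'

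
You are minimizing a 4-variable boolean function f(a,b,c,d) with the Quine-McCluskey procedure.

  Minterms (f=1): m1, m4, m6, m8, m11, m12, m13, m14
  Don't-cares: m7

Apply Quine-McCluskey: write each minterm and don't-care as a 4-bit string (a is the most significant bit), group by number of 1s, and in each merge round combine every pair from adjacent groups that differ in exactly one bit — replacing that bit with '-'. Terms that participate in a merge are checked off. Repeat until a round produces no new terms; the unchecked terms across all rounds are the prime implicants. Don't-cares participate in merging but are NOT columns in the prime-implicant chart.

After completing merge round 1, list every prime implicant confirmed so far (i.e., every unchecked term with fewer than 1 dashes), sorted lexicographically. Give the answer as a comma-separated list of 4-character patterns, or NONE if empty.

Round 0: 0001 0100✓ 0110✓ 0111✓ 1000✓ 1011 1100✓ 1101✓ 1110✓
Round 1: -100✓ -110✓ 01-0✓ 011- 1-00 11-0✓ 110-
Round 2: -1-0
PIs = {-1-0, 0001, 011-, 1-00, 1011, 110-}

0001, 1011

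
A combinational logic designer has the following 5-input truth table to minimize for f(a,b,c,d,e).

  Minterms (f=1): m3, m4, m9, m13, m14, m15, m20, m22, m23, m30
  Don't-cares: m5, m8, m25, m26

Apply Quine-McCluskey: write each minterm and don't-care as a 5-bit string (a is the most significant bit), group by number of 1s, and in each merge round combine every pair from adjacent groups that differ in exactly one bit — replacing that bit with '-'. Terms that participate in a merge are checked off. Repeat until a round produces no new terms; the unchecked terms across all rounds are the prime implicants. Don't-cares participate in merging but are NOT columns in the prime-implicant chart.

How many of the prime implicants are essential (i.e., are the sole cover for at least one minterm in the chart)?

2

size-2^0 implicants → 00011  00100(✓)  00101(✓)  01000(✓)  01001(✓)  01101(✓)  01110(✓)  01111(✓)  10100(✓)  10110(✓)  10111(✓)  11001(✓)  11010(✓)  11110(✓)
size-2^1 implicants → -0100  -1001  -1110  0-101  0010-  01-01  0100-  011-1  0111-  1-110  101-0  1011-  11-10
Unchecked terms (primes): -0100, -1001, -1110, 0-101, 00011, 0010-, 01-01, 0100-, 011-1, 0111-, 1-110, 101-0, 1011-, 11-10
Minterm coverage:
  m3 ⊆ 00011 [E]
  m4 ⊆ -0100,0010-
  m9 ⊆ -1001,01-01,0100-
  m13 ⊆ 0-101,01-01,011-1
  m14 ⊆ -1110,0111-
  m15 ⊆ 011-1,0111-
  m20 ⊆ -0100,101-0
  m22 ⊆ 1-110,101-0,1011-
  m23 ⊆ 1011- [E]
  m30 ⊆ -1110,1-110,11-10
E = {00011, 1011-}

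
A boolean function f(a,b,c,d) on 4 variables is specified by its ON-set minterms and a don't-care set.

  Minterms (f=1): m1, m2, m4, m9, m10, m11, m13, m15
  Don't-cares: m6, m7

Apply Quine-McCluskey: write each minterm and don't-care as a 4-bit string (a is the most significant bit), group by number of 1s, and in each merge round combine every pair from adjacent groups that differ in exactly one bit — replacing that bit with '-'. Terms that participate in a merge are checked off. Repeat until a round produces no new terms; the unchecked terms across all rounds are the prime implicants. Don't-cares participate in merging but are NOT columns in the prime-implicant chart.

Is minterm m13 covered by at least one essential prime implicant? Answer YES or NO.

YES

size-2^0 implicants → 0001(✓)  0010(✓)  0100(✓)  0110(✓)  0111(✓)  1001(✓)  1010(✓)  1011(✓)  1101(✓)  1111(✓)
size-2^1 implicants → -001  -010  -111  0-10  01-0  011-  1-01(✓)  1-11(✓)  10-1(✓)  101-  11-1(✓)
size-2^2 implicants → 1--1
Unchecked terms (primes): -001, -010, -111, 0-10, 01-0, 011-, 1--1, 101-
Minterm coverage:
  m1 ⊆ -001 [E]
  m2 ⊆ -010,0-10
  m4 ⊆ 01-0 [E]
  m9 ⊆ -001,1--1
  m10 ⊆ -010,101-
  m11 ⊆ 1--1,101-
  m13 ⊆ 1--1 [E]
  m15 ⊆ -111,1--1
E = {-001, 01-0, 1--1}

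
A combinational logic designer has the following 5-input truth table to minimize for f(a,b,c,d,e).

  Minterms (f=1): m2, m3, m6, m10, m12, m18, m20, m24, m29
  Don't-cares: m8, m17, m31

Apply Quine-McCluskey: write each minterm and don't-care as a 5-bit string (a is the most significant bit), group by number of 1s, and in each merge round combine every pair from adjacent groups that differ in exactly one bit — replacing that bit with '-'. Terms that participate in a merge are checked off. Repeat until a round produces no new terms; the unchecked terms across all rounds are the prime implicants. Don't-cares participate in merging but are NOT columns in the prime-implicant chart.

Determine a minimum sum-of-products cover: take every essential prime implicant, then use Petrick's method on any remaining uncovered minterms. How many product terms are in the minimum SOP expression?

Round 0: 00010✓ 00011✓ 00110✓ 01000✓ 01010✓ 01100✓ 10001 10010✓ 10100 11000✓ 11101✓ 11111✓
Round 1: -0010 -1000 0-010 00-10 0001- 01-00 010-0 111-1
PIs = {-0010, -1000, 0-010, 00-10, 0001-, 01-00, 010-0, 10001, 10100, 111-1}
Coverage chart:
  m2: -0010,0-010,00-10,0001-
  m3: 0001- ←essential
  m6: 00-10 ←essential
  m10: 0-010,010-0
  m12: 01-00 ←essential
  m18: -0010 ←essential
  m20: 10100 ←essential
  m24: -1000 ←essential
  m29: 111-1 ←essential
Essential: -0010, -1000, 00-10, 0001-, 01-00, 10100, 111-1
Petrick residual → 0-010
Min cover (8 terms): b'c'de' + bc'd'e' + a'c'de' + a'b'de' + a'b'c'd + a'bd'e' + ab'cd'e' + abce

8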